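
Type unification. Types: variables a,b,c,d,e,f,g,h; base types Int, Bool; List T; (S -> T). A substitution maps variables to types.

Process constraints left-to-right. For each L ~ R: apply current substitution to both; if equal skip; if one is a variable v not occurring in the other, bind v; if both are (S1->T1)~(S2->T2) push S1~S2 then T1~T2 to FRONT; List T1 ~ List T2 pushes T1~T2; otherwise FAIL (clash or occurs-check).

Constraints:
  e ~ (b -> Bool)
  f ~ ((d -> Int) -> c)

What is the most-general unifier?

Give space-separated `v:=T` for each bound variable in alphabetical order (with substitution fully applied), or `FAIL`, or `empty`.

step 1: unify e ~ (b -> Bool)  [subst: {-} | 1 pending]
  bind e := (b -> Bool)
step 2: unify f ~ ((d -> Int) -> c)  [subst: {e:=(b -> Bool)} | 0 pending]
  bind f := ((d -> Int) -> c)

Answer: e:=(b -> Bool) f:=((d -> Int) -> c)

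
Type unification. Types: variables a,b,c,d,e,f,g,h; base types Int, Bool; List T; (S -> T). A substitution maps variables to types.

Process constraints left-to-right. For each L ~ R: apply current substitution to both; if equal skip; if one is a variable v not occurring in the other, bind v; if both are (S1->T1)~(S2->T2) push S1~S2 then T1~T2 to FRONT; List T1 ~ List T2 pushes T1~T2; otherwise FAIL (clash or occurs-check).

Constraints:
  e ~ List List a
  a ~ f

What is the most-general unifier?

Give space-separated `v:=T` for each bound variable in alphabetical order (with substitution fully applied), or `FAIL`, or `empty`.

step 1: unify e ~ List List a  [subst: {-} | 1 pending]
  bind e := List List a
step 2: unify a ~ f  [subst: {e:=List List a} | 0 pending]
  bind a := f

Answer: a:=f e:=List List f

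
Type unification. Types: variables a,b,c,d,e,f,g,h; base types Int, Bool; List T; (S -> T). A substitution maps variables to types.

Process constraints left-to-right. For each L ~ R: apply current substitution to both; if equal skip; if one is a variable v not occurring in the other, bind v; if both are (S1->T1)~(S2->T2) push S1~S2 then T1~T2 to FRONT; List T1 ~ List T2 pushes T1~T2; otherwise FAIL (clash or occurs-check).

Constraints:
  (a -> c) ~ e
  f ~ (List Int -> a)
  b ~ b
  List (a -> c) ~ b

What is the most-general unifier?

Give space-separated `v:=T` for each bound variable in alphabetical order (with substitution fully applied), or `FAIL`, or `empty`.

step 1: unify (a -> c) ~ e  [subst: {-} | 3 pending]
  bind e := (a -> c)
step 2: unify f ~ (List Int -> a)  [subst: {e:=(a -> c)} | 2 pending]
  bind f := (List Int -> a)
step 3: unify b ~ b  [subst: {e:=(a -> c), f:=(List Int -> a)} | 1 pending]
  -> identical, skip
step 4: unify List (a -> c) ~ b  [subst: {e:=(a -> c), f:=(List Int -> a)} | 0 pending]
  bind b := List (a -> c)

Answer: b:=List (a -> c) e:=(a -> c) f:=(List Int -> a)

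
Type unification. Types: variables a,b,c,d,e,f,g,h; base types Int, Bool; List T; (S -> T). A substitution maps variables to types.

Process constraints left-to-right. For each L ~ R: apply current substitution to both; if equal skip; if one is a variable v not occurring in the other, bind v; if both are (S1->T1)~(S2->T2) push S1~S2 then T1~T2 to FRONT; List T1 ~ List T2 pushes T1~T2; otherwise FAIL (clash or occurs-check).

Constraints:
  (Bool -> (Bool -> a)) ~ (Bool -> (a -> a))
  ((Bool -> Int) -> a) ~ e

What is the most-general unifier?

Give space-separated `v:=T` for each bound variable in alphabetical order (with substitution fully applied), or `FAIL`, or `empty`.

step 1: unify (Bool -> (Bool -> a)) ~ (Bool -> (a -> a))  [subst: {-} | 1 pending]
  -> decompose arrow: push Bool~Bool, (Bool -> a)~(a -> a)
step 2: unify Bool ~ Bool  [subst: {-} | 2 pending]
  -> identical, skip
step 3: unify (Bool -> a) ~ (a -> a)  [subst: {-} | 1 pending]
  -> decompose arrow: push Bool~a, a~a
step 4: unify Bool ~ a  [subst: {-} | 2 pending]
  bind a := Bool
step 5: unify Bool ~ Bool  [subst: {a:=Bool} | 1 pending]
  -> identical, skip
step 6: unify ((Bool -> Int) -> Bool) ~ e  [subst: {a:=Bool} | 0 pending]
  bind e := ((Bool -> Int) -> Bool)

Answer: a:=Bool e:=((Bool -> Int) -> Bool)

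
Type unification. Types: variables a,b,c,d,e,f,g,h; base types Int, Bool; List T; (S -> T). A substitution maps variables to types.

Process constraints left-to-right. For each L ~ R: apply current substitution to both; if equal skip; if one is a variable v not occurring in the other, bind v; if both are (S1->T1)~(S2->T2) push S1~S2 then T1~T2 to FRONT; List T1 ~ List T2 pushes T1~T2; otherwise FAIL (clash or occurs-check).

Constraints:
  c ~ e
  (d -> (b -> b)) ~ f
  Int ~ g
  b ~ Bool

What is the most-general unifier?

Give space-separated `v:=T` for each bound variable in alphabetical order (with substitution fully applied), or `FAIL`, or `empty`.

step 1: unify c ~ e  [subst: {-} | 3 pending]
  bind c := e
step 2: unify (d -> (b -> b)) ~ f  [subst: {c:=e} | 2 pending]
  bind f := (d -> (b -> b))
step 3: unify Int ~ g  [subst: {c:=e, f:=(d -> (b -> b))} | 1 pending]
  bind g := Int
step 4: unify b ~ Bool  [subst: {c:=e, f:=(d -> (b -> b)), g:=Int} | 0 pending]
  bind b := Bool

Answer: b:=Bool c:=e f:=(d -> (Bool -> Bool)) g:=Int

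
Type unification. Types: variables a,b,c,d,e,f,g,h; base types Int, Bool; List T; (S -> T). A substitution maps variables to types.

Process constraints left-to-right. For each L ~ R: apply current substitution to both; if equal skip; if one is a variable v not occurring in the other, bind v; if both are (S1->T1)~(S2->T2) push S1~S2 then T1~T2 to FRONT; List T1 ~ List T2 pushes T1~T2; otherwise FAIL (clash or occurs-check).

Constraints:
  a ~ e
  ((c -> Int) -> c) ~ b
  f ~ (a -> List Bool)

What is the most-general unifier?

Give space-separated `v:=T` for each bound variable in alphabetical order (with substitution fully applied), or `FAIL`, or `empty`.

step 1: unify a ~ e  [subst: {-} | 2 pending]
  bind a := e
step 2: unify ((c -> Int) -> c) ~ b  [subst: {a:=e} | 1 pending]
  bind b := ((c -> Int) -> c)
step 3: unify f ~ (e -> List Bool)  [subst: {a:=e, b:=((c -> Int) -> c)} | 0 pending]
  bind f := (e -> List Bool)

Answer: a:=e b:=((c -> Int) -> c) f:=(e -> List Bool)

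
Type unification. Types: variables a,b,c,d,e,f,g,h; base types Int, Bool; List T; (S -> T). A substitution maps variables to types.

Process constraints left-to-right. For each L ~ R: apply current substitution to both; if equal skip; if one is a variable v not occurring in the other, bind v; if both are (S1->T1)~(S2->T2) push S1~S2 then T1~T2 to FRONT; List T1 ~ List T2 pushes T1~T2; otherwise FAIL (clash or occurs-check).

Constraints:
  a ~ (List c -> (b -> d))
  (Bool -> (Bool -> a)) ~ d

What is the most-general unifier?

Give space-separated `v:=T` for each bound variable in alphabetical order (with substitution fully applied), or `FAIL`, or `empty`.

step 1: unify a ~ (List c -> (b -> d))  [subst: {-} | 1 pending]
  bind a := (List c -> (b -> d))
step 2: unify (Bool -> (Bool -> (List c -> (b -> d)))) ~ d  [subst: {a:=(List c -> (b -> d))} | 0 pending]
  occurs-check fail

Answer: FAIL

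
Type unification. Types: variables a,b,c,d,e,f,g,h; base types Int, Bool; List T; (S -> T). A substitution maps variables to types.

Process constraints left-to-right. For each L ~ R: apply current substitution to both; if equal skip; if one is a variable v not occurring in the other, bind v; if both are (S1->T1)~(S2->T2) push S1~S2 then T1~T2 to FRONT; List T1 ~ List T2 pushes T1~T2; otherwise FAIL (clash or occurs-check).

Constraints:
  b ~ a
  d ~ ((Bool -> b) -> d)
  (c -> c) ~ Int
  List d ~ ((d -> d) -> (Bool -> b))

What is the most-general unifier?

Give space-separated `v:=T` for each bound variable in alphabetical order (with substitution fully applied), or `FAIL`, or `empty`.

Answer: FAIL

Derivation:
step 1: unify b ~ a  [subst: {-} | 3 pending]
  bind b := a
step 2: unify d ~ ((Bool -> a) -> d)  [subst: {b:=a} | 2 pending]
  occurs-check fail: d in ((Bool -> a) -> d)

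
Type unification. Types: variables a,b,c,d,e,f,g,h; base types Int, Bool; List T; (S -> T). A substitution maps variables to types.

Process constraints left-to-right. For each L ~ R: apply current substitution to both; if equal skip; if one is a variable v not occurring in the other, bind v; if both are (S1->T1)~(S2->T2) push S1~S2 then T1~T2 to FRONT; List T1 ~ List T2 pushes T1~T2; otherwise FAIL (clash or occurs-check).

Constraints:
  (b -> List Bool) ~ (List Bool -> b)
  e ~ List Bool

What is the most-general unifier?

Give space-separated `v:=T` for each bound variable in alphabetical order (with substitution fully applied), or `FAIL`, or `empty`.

Answer: b:=List Bool e:=List Bool

Derivation:
step 1: unify (b -> List Bool) ~ (List Bool -> b)  [subst: {-} | 1 pending]
  -> decompose arrow: push b~List Bool, List Bool~b
step 2: unify b ~ List Bool  [subst: {-} | 2 pending]
  bind b := List Bool
step 3: unify List Bool ~ List Bool  [subst: {b:=List Bool} | 1 pending]
  -> identical, skip
step 4: unify e ~ List Bool  [subst: {b:=List Bool} | 0 pending]
  bind e := List Bool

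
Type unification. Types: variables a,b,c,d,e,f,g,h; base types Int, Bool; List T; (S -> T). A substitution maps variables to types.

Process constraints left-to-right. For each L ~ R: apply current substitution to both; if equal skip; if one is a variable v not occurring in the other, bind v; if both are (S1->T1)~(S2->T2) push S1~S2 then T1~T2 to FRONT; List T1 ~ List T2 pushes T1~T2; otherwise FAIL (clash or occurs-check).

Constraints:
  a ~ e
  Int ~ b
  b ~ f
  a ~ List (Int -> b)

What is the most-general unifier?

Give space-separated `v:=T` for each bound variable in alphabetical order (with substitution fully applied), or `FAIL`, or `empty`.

Answer: a:=List (Int -> Int) b:=Int e:=List (Int -> Int) f:=Int

Derivation:
step 1: unify a ~ e  [subst: {-} | 3 pending]
  bind a := e
step 2: unify Int ~ b  [subst: {a:=e} | 2 pending]
  bind b := Int
step 3: unify Int ~ f  [subst: {a:=e, b:=Int} | 1 pending]
  bind f := Int
step 4: unify e ~ List (Int -> Int)  [subst: {a:=e, b:=Int, f:=Int} | 0 pending]
  bind e := List (Int -> Int)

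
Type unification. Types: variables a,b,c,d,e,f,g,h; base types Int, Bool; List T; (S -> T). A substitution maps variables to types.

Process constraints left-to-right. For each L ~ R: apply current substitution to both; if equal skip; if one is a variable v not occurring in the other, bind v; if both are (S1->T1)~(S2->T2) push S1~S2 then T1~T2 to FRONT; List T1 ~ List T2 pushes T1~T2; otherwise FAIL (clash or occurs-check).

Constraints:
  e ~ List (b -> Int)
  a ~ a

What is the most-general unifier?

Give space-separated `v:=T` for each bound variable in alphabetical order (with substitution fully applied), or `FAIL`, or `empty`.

step 1: unify e ~ List (b -> Int)  [subst: {-} | 1 pending]
  bind e := List (b -> Int)
step 2: unify a ~ a  [subst: {e:=List (b -> Int)} | 0 pending]
  -> identical, skip

Answer: e:=List (b -> Int)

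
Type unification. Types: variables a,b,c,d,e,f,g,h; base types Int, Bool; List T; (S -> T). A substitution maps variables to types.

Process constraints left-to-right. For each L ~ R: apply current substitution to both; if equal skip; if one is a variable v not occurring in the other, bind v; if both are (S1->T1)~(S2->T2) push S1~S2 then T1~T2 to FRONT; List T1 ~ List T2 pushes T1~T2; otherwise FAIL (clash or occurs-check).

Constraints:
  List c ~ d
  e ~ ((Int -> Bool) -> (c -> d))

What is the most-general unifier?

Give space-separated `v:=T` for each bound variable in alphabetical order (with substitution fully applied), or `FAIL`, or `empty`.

Answer: d:=List c e:=((Int -> Bool) -> (c -> List c))

Derivation:
step 1: unify List c ~ d  [subst: {-} | 1 pending]
  bind d := List c
step 2: unify e ~ ((Int -> Bool) -> (c -> List c))  [subst: {d:=List c} | 0 pending]
  bind e := ((Int -> Bool) -> (c -> List c))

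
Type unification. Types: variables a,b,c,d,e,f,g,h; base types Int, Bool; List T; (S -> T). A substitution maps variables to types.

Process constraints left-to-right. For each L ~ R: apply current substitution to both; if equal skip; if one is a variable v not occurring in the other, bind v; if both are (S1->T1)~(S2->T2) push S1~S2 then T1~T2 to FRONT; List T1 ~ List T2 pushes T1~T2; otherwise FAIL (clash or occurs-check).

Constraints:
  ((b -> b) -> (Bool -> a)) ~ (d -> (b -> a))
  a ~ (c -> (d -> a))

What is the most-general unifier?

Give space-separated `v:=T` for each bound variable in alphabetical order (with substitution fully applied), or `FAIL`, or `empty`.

Answer: FAIL

Derivation:
step 1: unify ((b -> b) -> (Bool -> a)) ~ (d -> (b -> a))  [subst: {-} | 1 pending]
  -> decompose arrow: push (b -> b)~d, (Bool -> a)~(b -> a)
step 2: unify (b -> b) ~ d  [subst: {-} | 2 pending]
  bind d := (b -> b)
step 3: unify (Bool -> a) ~ (b -> a)  [subst: {d:=(b -> b)} | 1 pending]
  -> decompose arrow: push Bool~b, a~a
step 4: unify Bool ~ b  [subst: {d:=(b -> b)} | 2 pending]
  bind b := Bool
step 5: unify a ~ a  [subst: {d:=(b -> b), b:=Bool} | 1 pending]
  -> identical, skip
step 6: unify a ~ (c -> ((Bool -> Bool) -> a))  [subst: {d:=(b -> b), b:=Bool} | 0 pending]
  occurs-check fail: a in (c -> ((Bool -> Bool) -> a))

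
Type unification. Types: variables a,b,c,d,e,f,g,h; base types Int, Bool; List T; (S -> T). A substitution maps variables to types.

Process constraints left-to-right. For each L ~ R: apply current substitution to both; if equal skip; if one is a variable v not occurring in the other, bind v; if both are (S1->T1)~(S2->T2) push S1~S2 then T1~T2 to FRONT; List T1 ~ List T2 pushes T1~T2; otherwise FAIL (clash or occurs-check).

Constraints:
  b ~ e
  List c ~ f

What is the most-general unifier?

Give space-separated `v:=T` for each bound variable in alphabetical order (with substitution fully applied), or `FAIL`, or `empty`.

step 1: unify b ~ e  [subst: {-} | 1 pending]
  bind b := e
step 2: unify List c ~ f  [subst: {b:=e} | 0 pending]
  bind f := List c

Answer: b:=e f:=List c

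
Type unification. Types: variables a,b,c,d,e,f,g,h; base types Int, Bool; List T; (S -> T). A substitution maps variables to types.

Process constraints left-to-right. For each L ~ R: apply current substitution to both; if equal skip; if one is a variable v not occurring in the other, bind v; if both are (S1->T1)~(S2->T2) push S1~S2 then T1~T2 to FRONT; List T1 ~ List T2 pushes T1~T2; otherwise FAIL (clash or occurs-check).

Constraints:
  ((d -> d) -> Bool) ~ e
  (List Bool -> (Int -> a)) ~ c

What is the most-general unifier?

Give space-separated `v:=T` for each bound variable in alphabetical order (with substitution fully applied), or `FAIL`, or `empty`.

step 1: unify ((d -> d) -> Bool) ~ e  [subst: {-} | 1 pending]
  bind e := ((d -> d) -> Bool)
step 2: unify (List Bool -> (Int -> a)) ~ c  [subst: {e:=((d -> d) -> Bool)} | 0 pending]
  bind c := (List Bool -> (Int -> a))

Answer: c:=(List Bool -> (Int -> a)) e:=((d -> d) -> Bool)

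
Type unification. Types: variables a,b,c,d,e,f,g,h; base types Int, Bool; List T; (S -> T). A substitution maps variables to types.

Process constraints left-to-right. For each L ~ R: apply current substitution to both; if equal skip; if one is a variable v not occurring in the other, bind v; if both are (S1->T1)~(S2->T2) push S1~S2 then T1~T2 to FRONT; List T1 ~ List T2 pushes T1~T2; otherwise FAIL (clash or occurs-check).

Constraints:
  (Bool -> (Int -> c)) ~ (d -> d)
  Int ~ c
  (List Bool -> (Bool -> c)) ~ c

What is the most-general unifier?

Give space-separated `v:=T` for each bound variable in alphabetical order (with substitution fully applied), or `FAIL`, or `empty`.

step 1: unify (Bool -> (Int -> c)) ~ (d -> d)  [subst: {-} | 2 pending]
  -> decompose arrow: push Bool~d, (Int -> c)~d
step 2: unify Bool ~ d  [subst: {-} | 3 pending]
  bind d := Bool
step 3: unify (Int -> c) ~ Bool  [subst: {d:=Bool} | 2 pending]
  clash: (Int -> c) vs Bool

Answer: FAIL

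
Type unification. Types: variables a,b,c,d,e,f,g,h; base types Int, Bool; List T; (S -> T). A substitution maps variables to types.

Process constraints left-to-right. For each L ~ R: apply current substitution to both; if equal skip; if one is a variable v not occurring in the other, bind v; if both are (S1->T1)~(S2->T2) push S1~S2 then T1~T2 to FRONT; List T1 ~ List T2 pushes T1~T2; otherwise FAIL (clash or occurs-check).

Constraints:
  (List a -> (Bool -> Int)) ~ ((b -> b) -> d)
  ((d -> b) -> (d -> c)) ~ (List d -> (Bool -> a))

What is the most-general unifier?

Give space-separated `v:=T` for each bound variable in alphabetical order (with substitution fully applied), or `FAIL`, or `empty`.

step 1: unify (List a -> (Bool -> Int)) ~ ((b -> b) -> d)  [subst: {-} | 1 pending]
  -> decompose arrow: push List a~(b -> b), (Bool -> Int)~d
step 2: unify List a ~ (b -> b)  [subst: {-} | 2 pending]
  clash: List a vs (b -> b)

Answer: FAIL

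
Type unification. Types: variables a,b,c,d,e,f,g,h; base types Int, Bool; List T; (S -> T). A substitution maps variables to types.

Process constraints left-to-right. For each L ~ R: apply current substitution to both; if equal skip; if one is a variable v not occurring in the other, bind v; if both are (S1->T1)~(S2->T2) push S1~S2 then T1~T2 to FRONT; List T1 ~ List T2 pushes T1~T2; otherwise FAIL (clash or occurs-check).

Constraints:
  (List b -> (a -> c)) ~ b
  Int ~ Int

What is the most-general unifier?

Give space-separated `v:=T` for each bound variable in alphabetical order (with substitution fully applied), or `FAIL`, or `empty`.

step 1: unify (List b -> (a -> c)) ~ b  [subst: {-} | 1 pending]
  occurs-check fail

Answer: FAIL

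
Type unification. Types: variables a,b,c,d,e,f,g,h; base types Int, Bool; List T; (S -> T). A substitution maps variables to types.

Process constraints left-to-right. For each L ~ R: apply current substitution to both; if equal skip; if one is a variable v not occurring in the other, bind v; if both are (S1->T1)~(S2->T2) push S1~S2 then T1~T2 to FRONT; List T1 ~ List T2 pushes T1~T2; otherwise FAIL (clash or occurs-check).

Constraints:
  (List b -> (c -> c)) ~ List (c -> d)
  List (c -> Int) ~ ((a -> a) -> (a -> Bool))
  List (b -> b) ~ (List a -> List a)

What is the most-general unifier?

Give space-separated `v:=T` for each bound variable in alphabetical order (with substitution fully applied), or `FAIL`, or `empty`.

step 1: unify (List b -> (c -> c)) ~ List (c -> d)  [subst: {-} | 2 pending]
  clash: (List b -> (c -> c)) vs List (c -> d)

Answer: FAIL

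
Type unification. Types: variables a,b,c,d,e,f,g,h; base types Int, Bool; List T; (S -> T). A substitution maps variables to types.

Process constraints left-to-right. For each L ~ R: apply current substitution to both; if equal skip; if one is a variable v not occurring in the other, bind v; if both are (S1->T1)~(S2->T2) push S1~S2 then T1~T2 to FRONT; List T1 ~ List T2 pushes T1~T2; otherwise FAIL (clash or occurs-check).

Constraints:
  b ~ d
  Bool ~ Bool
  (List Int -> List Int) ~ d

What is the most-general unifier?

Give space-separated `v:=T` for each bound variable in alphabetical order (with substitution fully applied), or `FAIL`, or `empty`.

step 1: unify b ~ d  [subst: {-} | 2 pending]
  bind b := d
step 2: unify Bool ~ Bool  [subst: {b:=d} | 1 pending]
  -> identical, skip
step 3: unify (List Int -> List Int) ~ d  [subst: {b:=d} | 0 pending]
  bind d := (List Int -> List Int)

Answer: b:=(List Int -> List Int) d:=(List Int -> List Int)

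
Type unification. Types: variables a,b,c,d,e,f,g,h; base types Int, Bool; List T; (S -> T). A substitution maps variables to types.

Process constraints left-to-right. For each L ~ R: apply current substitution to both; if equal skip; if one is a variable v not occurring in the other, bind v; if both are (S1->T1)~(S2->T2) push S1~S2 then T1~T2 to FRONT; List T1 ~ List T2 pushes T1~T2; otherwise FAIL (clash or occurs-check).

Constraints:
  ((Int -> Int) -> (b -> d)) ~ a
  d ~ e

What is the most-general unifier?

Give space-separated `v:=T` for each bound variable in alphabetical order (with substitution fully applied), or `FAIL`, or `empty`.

Answer: a:=((Int -> Int) -> (b -> e)) d:=e

Derivation:
step 1: unify ((Int -> Int) -> (b -> d)) ~ a  [subst: {-} | 1 pending]
  bind a := ((Int -> Int) -> (b -> d))
step 2: unify d ~ e  [subst: {a:=((Int -> Int) -> (b -> d))} | 0 pending]
  bind d := e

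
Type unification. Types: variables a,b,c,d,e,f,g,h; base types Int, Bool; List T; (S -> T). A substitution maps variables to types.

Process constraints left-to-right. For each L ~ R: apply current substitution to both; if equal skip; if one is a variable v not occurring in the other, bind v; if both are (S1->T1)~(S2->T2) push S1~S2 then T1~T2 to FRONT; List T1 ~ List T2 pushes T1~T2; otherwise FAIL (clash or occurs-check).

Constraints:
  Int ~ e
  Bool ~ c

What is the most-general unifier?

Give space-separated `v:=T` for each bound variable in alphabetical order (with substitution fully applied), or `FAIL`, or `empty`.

Answer: c:=Bool e:=Int

Derivation:
step 1: unify Int ~ e  [subst: {-} | 1 pending]
  bind e := Int
step 2: unify Bool ~ c  [subst: {e:=Int} | 0 pending]
  bind c := Bool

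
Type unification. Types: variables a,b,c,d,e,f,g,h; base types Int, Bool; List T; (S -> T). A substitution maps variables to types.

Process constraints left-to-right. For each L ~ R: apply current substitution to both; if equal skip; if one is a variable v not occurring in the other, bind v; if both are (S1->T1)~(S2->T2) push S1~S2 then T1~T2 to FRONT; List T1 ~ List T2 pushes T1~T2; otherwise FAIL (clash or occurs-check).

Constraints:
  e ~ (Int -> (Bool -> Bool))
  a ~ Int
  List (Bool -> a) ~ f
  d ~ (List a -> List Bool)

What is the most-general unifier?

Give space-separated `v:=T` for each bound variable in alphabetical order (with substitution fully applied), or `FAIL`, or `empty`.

Answer: a:=Int d:=(List Int -> List Bool) e:=(Int -> (Bool -> Bool)) f:=List (Bool -> Int)

Derivation:
step 1: unify e ~ (Int -> (Bool -> Bool))  [subst: {-} | 3 pending]
  bind e := (Int -> (Bool -> Bool))
step 2: unify a ~ Int  [subst: {e:=(Int -> (Bool -> Bool))} | 2 pending]
  bind a := Int
step 3: unify List (Bool -> Int) ~ f  [subst: {e:=(Int -> (Bool -> Bool)), a:=Int} | 1 pending]
  bind f := List (Bool -> Int)
step 4: unify d ~ (List Int -> List Bool)  [subst: {e:=(Int -> (Bool -> Bool)), a:=Int, f:=List (Bool -> Int)} | 0 pending]
  bind d := (List Int -> List Bool)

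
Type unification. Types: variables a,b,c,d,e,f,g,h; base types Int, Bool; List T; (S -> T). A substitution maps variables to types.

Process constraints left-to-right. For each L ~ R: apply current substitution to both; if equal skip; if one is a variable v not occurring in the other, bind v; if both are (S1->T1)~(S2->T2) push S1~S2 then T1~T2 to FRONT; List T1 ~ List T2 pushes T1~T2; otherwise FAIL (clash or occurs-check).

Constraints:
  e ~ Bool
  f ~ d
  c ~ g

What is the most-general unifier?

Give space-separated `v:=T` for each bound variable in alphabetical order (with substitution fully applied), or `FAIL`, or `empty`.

Answer: c:=g e:=Bool f:=d

Derivation:
step 1: unify e ~ Bool  [subst: {-} | 2 pending]
  bind e := Bool
step 2: unify f ~ d  [subst: {e:=Bool} | 1 pending]
  bind f := d
step 3: unify c ~ g  [subst: {e:=Bool, f:=d} | 0 pending]
  bind c := g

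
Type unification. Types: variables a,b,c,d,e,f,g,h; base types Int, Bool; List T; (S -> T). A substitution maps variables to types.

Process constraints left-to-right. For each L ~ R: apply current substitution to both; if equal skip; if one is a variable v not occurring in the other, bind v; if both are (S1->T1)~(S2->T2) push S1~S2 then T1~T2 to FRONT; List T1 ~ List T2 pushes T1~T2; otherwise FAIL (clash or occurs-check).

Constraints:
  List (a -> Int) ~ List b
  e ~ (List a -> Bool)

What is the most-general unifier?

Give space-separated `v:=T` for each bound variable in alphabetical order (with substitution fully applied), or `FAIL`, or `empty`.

Answer: b:=(a -> Int) e:=(List a -> Bool)

Derivation:
step 1: unify List (a -> Int) ~ List b  [subst: {-} | 1 pending]
  -> decompose List: push (a -> Int)~b
step 2: unify (a -> Int) ~ b  [subst: {-} | 1 pending]
  bind b := (a -> Int)
step 3: unify e ~ (List a -> Bool)  [subst: {b:=(a -> Int)} | 0 pending]
  bind e := (List a -> Bool)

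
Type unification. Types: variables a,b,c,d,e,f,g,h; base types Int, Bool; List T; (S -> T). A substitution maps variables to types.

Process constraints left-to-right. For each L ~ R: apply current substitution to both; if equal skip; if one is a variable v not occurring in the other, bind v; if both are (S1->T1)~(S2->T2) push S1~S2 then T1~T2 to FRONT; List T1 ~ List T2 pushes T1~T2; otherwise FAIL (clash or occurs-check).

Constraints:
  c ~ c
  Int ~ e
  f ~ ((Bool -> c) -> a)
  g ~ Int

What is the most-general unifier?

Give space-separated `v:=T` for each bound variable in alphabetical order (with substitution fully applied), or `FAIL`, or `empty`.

Answer: e:=Int f:=((Bool -> c) -> a) g:=Int

Derivation:
step 1: unify c ~ c  [subst: {-} | 3 pending]
  -> identical, skip
step 2: unify Int ~ e  [subst: {-} | 2 pending]
  bind e := Int
step 3: unify f ~ ((Bool -> c) -> a)  [subst: {e:=Int} | 1 pending]
  bind f := ((Bool -> c) -> a)
step 4: unify g ~ Int  [subst: {e:=Int, f:=((Bool -> c) -> a)} | 0 pending]
  bind g := Int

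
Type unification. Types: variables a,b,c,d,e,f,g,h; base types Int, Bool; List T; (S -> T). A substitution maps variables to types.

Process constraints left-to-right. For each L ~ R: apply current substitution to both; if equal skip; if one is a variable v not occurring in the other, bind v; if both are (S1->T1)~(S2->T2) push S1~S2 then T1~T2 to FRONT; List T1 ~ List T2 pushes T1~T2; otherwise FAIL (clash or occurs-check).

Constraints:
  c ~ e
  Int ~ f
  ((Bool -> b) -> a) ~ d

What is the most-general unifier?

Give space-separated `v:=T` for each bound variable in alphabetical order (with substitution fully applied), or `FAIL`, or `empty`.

Answer: c:=e d:=((Bool -> b) -> a) f:=Int

Derivation:
step 1: unify c ~ e  [subst: {-} | 2 pending]
  bind c := e
step 2: unify Int ~ f  [subst: {c:=e} | 1 pending]
  bind f := Int
step 3: unify ((Bool -> b) -> a) ~ d  [subst: {c:=e, f:=Int} | 0 pending]
  bind d := ((Bool -> b) -> a)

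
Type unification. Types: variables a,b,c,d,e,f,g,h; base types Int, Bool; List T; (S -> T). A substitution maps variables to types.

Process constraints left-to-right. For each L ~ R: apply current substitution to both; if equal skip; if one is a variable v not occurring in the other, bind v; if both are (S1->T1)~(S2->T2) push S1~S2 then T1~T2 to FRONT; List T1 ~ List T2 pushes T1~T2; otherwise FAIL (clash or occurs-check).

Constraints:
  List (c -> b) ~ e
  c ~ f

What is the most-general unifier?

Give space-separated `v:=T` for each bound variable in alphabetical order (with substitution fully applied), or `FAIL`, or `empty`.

step 1: unify List (c -> b) ~ e  [subst: {-} | 1 pending]
  bind e := List (c -> b)
step 2: unify c ~ f  [subst: {e:=List (c -> b)} | 0 pending]
  bind c := f

Answer: c:=f e:=List (f -> b)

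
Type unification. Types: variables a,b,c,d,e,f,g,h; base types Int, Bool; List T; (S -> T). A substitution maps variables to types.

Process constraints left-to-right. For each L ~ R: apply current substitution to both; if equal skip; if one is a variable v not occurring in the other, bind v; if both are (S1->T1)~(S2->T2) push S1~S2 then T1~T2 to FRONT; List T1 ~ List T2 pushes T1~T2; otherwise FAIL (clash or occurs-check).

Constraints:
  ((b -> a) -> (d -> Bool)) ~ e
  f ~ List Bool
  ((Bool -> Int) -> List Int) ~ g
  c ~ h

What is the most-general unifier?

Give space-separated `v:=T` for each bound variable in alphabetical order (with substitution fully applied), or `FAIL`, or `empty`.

step 1: unify ((b -> a) -> (d -> Bool)) ~ e  [subst: {-} | 3 pending]
  bind e := ((b -> a) -> (d -> Bool))
step 2: unify f ~ List Bool  [subst: {e:=((b -> a) -> (d -> Bool))} | 2 pending]
  bind f := List Bool
step 3: unify ((Bool -> Int) -> List Int) ~ g  [subst: {e:=((b -> a) -> (d -> Bool)), f:=List Bool} | 1 pending]
  bind g := ((Bool -> Int) -> List Int)
step 4: unify c ~ h  [subst: {e:=((b -> a) -> (d -> Bool)), f:=List Bool, g:=((Bool -> Int) -> List Int)} | 0 pending]
  bind c := h

Answer: c:=h e:=((b -> a) -> (d -> Bool)) f:=List Bool g:=((Bool -> Int) -> List Int)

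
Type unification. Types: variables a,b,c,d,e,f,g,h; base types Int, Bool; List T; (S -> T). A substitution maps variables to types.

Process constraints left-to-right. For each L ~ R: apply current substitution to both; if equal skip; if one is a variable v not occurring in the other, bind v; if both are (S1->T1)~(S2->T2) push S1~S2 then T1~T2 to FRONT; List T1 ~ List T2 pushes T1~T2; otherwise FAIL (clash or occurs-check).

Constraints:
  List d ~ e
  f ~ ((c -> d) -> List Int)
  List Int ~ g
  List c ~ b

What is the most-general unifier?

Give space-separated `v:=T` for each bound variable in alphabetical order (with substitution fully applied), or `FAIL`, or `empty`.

step 1: unify List d ~ e  [subst: {-} | 3 pending]
  bind e := List d
step 2: unify f ~ ((c -> d) -> List Int)  [subst: {e:=List d} | 2 pending]
  bind f := ((c -> d) -> List Int)
step 3: unify List Int ~ g  [subst: {e:=List d, f:=((c -> d) -> List Int)} | 1 pending]
  bind g := List Int
step 4: unify List c ~ b  [subst: {e:=List d, f:=((c -> d) -> List Int), g:=List Int} | 0 pending]
  bind b := List c

Answer: b:=List c e:=List d f:=((c -> d) -> List Int) g:=List Int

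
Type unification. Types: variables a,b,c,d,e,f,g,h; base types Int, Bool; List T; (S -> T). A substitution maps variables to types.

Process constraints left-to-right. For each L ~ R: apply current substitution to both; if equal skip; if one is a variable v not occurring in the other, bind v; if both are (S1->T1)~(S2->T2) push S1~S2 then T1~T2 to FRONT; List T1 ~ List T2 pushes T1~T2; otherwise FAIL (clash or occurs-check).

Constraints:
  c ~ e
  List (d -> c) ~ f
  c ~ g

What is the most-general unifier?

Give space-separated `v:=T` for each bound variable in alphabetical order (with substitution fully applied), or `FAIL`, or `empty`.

Answer: c:=g e:=g f:=List (d -> g)

Derivation:
step 1: unify c ~ e  [subst: {-} | 2 pending]
  bind c := e
step 2: unify List (d -> e) ~ f  [subst: {c:=e} | 1 pending]
  bind f := List (d -> e)
step 3: unify e ~ g  [subst: {c:=e, f:=List (d -> e)} | 0 pending]
  bind e := g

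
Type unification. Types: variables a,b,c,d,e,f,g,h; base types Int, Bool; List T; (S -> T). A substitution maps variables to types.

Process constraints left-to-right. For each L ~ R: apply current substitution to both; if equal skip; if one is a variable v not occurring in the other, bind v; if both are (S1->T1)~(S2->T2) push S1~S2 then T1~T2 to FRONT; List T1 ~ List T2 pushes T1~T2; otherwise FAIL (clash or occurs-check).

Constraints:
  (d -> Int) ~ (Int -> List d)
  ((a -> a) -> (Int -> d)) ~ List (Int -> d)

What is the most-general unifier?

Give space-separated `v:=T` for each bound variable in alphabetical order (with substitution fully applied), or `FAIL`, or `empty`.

Answer: FAIL

Derivation:
step 1: unify (d -> Int) ~ (Int -> List d)  [subst: {-} | 1 pending]
  -> decompose arrow: push d~Int, Int~List d
step 2: unify d ~ Int  [subst: {-} | 2 pending]
  bind d := Int
step 3: unify Int ~ List Int  [subst: {d:=Int} | 1 pending]
  clash: Int vs List Int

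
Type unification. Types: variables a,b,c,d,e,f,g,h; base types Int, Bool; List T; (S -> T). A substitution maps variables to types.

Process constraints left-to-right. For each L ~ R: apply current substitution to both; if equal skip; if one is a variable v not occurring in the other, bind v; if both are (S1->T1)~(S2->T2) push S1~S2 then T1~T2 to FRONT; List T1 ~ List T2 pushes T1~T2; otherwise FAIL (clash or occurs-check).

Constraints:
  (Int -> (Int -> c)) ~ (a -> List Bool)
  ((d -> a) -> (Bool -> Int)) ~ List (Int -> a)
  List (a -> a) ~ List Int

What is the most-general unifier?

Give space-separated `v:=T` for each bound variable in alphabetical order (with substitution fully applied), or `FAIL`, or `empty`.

Answer: FAIL

Derivation:
step 1: unify (Int -> (Int -> c)) ~ (a -> List Bool)  [subst: {-} | 2 pending]
  -> decompose arrow: push Int~a, (Int -> c)~List Bool
step 2: unify Int ~ a  [subst: {-} | 3 pending]
  bind a := Int
step 3: unify (Int -> c) ~ List Bool  [subst: {a:=Int} | 2 pending]
  clash: (Int -> c) vs List Bool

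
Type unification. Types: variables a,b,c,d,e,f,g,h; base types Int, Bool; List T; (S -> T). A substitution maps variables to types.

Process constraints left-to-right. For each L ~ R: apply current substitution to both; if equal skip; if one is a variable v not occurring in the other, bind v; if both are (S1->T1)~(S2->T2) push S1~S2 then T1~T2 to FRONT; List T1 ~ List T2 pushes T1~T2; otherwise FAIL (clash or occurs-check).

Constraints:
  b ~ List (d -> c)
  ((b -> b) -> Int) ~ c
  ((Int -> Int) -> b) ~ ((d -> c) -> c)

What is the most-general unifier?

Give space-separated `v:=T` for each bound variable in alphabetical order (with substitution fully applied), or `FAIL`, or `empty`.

step 1: unify b ~ List (d -> c)  [subst: {-} | 2 pending]
  bind b := List (d -> c)
step 2: unify ((List (d -> c) -> List (d -> c)) -> Int) ~ c  [subst: {b:=List (d -> c)} | 1 pending]
  occurs-check fail

Answer: FAIL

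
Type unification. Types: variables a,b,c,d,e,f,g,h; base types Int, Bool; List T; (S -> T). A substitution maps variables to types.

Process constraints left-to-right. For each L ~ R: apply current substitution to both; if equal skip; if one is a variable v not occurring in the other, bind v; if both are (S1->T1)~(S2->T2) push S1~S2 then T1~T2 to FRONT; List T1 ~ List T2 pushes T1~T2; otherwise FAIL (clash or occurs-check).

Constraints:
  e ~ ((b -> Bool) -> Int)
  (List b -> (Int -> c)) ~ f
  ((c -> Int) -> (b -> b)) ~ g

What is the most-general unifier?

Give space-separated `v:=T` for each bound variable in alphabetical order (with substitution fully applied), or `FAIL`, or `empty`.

Answer: e:=((b -> Bool) -> Int) f:=(List b -> (Int -> c)) g:=((c -> Int) -> (b -> b))

Derivation:
step 1: unify e ~ ((b -> Bool) -> Int)  [subst: {-} | 2 pending]
  bind e := ((b -> Bool) -> Int)
step 2: unify (List b -> (Int -> c)) ~ f  [subst: {e:=((b -> Bool) -> Int)} | 1 pending]
  bind f := (List b -> (Int -> c))
step 3: unify ((c -> Int) -> (b -> b)) ~ g  [subst: {e:=((b -> Bool) -> Int), f:=(List b -> (Int -> c))} | 0 pending]
  bind g := ((c -> Int) -> (b -> b))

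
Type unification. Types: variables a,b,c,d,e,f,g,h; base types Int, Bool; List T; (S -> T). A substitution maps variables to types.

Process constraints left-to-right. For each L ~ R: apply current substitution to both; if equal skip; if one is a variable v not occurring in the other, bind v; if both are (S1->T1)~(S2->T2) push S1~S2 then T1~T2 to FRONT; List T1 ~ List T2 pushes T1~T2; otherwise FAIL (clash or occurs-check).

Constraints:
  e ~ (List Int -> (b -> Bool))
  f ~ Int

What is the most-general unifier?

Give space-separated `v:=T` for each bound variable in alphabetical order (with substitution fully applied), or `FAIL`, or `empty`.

Answer: e:=(List Int -> (b -> Bool)) f:=Int

Derivation:
step 1: unify e ~ (List Int -> (b -> Bool))  [subst: {-} | 1 pending]
  bind e := (List Int -> (b -> Bool))
step 2: unify f ~ Int  [subst: {e:=(List Int -> (b -> Bool))} | 0 pending]
  bind f := Int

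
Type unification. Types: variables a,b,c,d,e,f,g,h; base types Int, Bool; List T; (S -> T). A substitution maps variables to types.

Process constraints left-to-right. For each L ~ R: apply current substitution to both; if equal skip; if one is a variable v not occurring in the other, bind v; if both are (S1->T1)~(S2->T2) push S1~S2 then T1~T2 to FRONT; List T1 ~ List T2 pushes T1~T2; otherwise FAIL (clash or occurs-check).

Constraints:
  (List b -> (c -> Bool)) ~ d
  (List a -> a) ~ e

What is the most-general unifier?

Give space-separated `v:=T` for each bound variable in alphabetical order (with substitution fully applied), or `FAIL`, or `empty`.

Answer: d:=(List b -> (c -> Bool)) e:=(List a -> a)

Derivation:
step 1: unify (List b -> (c -> Bool)) ~ d  [subst: {-} | 1 pending]
  bind d := (List b -> (c -> Bool))
step 2: unify (List a -> a) ~ e  [subst: {d:=(List b -> (c -> Bool))} | 0 pending]
  bind e := (List a -> a)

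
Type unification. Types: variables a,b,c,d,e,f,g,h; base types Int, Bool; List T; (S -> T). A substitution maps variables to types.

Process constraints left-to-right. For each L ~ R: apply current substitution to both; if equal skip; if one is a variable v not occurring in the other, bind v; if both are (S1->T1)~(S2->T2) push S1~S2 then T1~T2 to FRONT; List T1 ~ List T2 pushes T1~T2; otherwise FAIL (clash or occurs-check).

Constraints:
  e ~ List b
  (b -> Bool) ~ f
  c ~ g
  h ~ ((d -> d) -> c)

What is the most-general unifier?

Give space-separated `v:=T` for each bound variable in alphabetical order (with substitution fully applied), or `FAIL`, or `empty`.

step 1: unify e ~ List b  [subst: {-} | 3 pending]
  bind e := List b
step 2: unify (b -> Bool) ~ f  [subst: {e:=List b} | 2 pending]
  bind f := (b -> Bool)
step 3: unify c ~ g  [subst: {e:=List b, f:=(b -> Bool)} | 1 pending]
  bind c := g
step 4: unify h ~ ((d -> d) -> g)  [subst: {e:=List b, f:=(b -> Bool), c:=g} | 0 pending]
  bind h := ((d -> d) -> g)

Answer: c:=g e:=List b f:=(b -> Bool) h:=((d -> d) -> g)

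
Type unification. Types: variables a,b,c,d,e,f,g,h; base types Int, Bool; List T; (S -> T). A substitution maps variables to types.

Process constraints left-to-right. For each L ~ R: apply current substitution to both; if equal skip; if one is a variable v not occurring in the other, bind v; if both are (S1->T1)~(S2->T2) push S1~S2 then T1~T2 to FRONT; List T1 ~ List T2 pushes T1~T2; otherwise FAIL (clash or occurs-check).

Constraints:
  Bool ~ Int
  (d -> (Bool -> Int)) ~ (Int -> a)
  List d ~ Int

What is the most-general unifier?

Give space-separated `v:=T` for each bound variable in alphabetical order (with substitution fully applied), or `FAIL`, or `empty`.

step 1: unify Bool ~ Int  [subst: {-} | 2 pending]
  clash: Bool vs Int

Answer: FAIL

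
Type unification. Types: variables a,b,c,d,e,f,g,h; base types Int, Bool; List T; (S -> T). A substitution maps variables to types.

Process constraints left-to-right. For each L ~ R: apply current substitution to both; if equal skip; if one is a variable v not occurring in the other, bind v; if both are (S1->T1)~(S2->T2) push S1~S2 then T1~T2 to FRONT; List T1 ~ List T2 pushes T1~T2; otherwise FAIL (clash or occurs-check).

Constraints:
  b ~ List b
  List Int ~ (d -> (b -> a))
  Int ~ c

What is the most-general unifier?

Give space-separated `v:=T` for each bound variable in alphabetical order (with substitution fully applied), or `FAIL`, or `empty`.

step 1: unify b ~ List b  [subst: {-} | 2 pending]
  occurs-check fail: b in List b

Answer: FAIL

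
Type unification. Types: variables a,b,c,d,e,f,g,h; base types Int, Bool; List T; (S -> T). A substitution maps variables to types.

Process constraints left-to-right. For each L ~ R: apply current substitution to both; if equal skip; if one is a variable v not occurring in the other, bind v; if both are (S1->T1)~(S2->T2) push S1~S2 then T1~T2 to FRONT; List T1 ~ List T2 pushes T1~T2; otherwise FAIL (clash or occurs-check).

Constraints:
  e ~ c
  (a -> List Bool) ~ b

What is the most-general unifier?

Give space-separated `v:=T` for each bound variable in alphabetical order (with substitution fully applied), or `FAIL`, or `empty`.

step 1: unify e ~ c  [subst: {-} | 1 pending]
  bind e := c
step 2: unify (a -> List Bool) ~ b  [subst: {e:=c} | 0 pending]
  bind b := (a -> List Bool)

Answer: b:=(a -> List Bool) e:=c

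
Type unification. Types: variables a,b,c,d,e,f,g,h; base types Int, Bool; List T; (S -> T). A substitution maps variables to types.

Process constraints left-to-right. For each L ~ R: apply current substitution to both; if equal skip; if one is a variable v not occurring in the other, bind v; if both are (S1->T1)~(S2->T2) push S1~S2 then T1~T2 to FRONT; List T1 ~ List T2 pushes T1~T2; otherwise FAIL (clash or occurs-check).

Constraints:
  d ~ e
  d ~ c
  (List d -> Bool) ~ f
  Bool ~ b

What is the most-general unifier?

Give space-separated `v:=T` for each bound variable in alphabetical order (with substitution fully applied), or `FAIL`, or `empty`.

step 1: unify d ~ e  [subst: {-} | 3 pending]
  bind d := e
step 2: unify e ~ c  [subst: {d:=e} | 2 pending]
  bind e := c
step 3: unify (List c -> Bool) ~ f  [subst: {d:=e, e:=c} | 1 pending]
  bind f := (List c -> Bool)
step 4: unify Bool ~ b  [subst: {d:=e, e:=c, f:=(List c -> Bool)} | 0 pending]
  bind b := Bool

Answer: b:=Bool d:=c e:=c f:=(List c -> Bool)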